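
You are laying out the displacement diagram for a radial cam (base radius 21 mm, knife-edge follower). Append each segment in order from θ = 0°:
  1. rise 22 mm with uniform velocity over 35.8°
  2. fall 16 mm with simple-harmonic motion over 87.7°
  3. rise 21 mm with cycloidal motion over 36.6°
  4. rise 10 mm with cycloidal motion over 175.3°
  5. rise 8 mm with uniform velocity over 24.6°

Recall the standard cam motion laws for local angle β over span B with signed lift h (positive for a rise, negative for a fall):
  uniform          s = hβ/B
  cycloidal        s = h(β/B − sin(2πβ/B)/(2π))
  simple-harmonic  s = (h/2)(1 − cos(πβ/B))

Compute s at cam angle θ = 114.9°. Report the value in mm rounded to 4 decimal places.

seg 1 [0°–35.8°] uniform, h=22: full span → s += 22 → s = 22.0000
seg 2 [35.8°–123.5°] simple-harmonic, h=-16: θ=114.9° here. β=79.1, B=87.7. -16/2·(1 − cos(π·0.9019)) = -15.6234 → s = 6.3766

6.3766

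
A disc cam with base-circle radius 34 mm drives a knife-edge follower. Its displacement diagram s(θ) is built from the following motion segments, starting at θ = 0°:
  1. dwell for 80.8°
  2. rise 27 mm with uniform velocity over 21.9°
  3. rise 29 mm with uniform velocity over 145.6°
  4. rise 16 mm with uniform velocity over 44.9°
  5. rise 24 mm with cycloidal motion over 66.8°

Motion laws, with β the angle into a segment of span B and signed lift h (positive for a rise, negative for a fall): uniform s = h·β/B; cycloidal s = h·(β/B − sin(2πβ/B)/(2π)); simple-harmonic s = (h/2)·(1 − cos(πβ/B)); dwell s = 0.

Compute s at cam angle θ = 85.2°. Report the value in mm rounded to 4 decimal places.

seg 1 [0°–80.8°] dwell: s stays 0.0000
seg 2 [80.8°–102.7°] uniform, h=27: θ=85.2° here. β=4.4, B=21.9. 27·4.4/21.9 = 5.4247 → s = 5.4247

5.4247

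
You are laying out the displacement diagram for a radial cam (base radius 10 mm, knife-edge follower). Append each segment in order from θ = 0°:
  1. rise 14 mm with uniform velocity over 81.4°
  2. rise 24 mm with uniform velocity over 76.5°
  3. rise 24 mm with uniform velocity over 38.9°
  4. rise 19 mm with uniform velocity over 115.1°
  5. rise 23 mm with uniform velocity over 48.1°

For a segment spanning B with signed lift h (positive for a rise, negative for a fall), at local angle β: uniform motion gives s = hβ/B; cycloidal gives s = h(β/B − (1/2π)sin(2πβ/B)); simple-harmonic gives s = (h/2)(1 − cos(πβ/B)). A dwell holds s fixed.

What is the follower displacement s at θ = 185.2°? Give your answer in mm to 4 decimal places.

seg 1 [0°–81.4°] uniform, h=14: full span → s += 14 → s = 14.0000
seg 2 [81.4°–157.9°] uniform, h=24: full span → s += 24 → s = 38.0000
seg 3 [157.9°–196.8°] uniform, h=24: θ=185.2° here. β=27.3, B=38.9. 24·27.3/38.9 = 16.8432 → s = 54.8432

54.8432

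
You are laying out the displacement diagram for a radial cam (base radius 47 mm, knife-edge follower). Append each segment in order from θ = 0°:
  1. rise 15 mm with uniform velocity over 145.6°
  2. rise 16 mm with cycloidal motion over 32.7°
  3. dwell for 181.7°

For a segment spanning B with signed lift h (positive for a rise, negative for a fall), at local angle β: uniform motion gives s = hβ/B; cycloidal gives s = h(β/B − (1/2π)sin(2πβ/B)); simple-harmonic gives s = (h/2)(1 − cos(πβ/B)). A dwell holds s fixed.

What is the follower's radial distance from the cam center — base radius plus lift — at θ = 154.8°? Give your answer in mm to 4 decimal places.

seg 1 [0°–145.6°] uniform, h=15: full span → s += 15 → s = 15.0000
seg 2 [145.6°–178.3°] cycloidal, h=16: θ=154.8° here. β=9.2, B=32.7. 16·(0.2813 − sin(2π·0.2813)/(2π)) = 2.0043 → s = 17.0043
radial distance = base radius + s = 47 + 17.0043 = 64.0043

64.0043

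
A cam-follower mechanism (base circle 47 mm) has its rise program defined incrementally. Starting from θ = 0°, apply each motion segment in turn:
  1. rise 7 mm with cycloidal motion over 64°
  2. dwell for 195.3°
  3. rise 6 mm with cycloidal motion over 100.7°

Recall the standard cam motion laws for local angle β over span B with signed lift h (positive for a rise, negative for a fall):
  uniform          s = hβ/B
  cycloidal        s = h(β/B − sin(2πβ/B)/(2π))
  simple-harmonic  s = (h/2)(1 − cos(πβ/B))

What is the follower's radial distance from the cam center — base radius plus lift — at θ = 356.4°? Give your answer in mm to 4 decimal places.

seg 1 [0°–64°] cycloidal, h=7: full span → s += 7 → s = 7.0000
seg 2 [64°–259.3°] dwell: s stays 7.0000
seg 3 [259.3°–360°] cycloidal, h=6: θ=356.4° here. β=97.1, B=100.7. 6·(0.9643 − sin(2π·0.9643)/(2π)) = 5.9982 → s = 12.9982
radial distance = base radius + s = 47 + 12.9982 = 59.9982

59.9982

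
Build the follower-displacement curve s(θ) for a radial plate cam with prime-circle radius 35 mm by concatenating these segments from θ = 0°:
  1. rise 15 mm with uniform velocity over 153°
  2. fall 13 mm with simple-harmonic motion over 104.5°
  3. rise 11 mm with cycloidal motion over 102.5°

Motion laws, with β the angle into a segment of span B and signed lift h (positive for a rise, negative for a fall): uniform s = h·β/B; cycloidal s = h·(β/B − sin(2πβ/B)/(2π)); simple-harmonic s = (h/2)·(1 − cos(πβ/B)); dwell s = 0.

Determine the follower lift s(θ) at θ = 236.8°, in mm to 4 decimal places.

seg 1 [0°–153°] uniform, h=15: full span → s += 15 → s = 15.0000
seg 2 [153°–257.5°] simple-harmonic, h=-13: θ=236.8° here. β=83.8, B=104.5. -13/2·(1 − cos(π·0.8019)) = -11.7815 → s = 3.2185

3.2185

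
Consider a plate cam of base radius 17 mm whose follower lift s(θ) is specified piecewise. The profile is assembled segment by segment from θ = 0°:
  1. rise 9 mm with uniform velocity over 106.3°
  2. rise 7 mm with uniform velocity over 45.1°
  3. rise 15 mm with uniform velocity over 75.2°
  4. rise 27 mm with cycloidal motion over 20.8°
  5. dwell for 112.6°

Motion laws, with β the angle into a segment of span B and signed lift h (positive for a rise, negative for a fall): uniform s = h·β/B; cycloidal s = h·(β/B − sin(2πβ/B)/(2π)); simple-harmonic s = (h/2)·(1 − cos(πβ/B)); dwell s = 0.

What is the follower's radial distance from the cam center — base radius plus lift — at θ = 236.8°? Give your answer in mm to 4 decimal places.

seg 1 [0°–106.3°] uniform, h=9: full span → s += 9 → s = 9.0000
seg 2 [106.3°–151.4°] uniform, h=7: full span → s += 7 → s = 16.0000
seg 3 [151.4°–226.6°] uniform, h=15: full span → s += 15 → s = 31.0000
seg 4 [226.6°–247.4°] cycloidal, h=27: θ=236.8° here. β=10.2, B=20.8. 27·(0.4904 − sin(2π·0.4904)/(2π)) = 12.9809 → s = 43.9809
radial distance = base radius + s = 17 + 43.9809 = 60.9809

60.9809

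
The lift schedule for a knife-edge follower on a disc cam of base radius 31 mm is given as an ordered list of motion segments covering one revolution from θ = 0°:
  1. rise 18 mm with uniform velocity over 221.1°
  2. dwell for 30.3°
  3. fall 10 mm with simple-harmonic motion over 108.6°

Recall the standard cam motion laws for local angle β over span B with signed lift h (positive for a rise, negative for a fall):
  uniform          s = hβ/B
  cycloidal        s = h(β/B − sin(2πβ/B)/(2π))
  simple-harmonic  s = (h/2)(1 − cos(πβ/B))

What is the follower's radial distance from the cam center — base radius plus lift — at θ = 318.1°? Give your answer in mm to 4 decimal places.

seg 1 [0°–221.1°] uniform, h=18: full span → s += 18 → s = 18.0000
seg 2 [221.1°–251.4°] dwell: s stays 18.0000
seg 3 [251.4°–360°] simple-harmonic, h=-10: θ=318.1° here. β=66.7, B=108.6. -10/2·(1 − cos(π·0.6142)) = -6.7553 → s = 11.2447
radial distance = base radius + s = 31 + 11.2447 = 42.2447

42.2447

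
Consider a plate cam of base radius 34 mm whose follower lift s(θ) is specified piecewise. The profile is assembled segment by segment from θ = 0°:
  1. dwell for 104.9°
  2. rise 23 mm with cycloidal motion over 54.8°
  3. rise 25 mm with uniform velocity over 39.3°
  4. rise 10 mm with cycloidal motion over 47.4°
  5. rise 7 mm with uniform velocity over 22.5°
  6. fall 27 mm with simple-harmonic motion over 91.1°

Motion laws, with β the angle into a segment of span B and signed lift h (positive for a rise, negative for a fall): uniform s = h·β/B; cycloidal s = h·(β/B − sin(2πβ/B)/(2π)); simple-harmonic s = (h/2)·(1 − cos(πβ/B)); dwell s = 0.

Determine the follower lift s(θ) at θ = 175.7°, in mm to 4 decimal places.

seg 1 [0°–104.9°] dwell: s stays 0.0000
seg 2 [104.9°–159.7°] cycloidal, h=23: full span → s += 23 → s = 23.0000
seg 3 [159.7°–199°] uniform, h=25: θ=175.7° here. β=16, B=39.3. 25·16/39.3 = 10.1781 → s = 33.1781

33.1781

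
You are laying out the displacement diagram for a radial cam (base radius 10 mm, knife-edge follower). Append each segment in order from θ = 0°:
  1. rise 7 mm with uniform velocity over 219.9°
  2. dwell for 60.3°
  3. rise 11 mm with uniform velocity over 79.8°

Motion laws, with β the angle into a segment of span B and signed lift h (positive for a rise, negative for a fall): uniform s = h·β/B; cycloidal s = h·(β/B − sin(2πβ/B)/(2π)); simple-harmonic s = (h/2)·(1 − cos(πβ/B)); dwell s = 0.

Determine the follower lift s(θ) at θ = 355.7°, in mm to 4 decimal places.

seg 1 [0°–219.9°] uniform, h=7: full span → s += 7 → s = 7.0000
seg 2 [219.9°–280.2°] dwell: s stays 7.0000
seg 3 [280.2°–360°] uniform, h=11: θ=355.7° here. β=75.5, B=79.8. 11·75.5/79.8 = 10.4073 → s = 17.4073

17.4073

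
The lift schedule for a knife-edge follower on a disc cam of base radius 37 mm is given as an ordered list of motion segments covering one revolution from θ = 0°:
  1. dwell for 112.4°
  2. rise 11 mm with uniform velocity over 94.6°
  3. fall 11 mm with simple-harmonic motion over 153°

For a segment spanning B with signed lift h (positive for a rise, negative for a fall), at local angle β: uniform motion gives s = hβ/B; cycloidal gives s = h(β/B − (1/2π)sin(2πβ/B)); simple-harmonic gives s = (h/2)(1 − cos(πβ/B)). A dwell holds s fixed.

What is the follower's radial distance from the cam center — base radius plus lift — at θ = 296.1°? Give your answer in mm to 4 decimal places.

seg 1 [0°–112.4°] dwell: s stays 0.0000
seg 2 [112.4°–207°] uniform, h=11: full span → s += 11 → s = 11.0000
seg 3 [207°–360°] simple-harmonic, h=-11: θ=296.1° here. β=89.1, B=153. -11/2·(1 − cos(π·0.5824)) = -6.9071 → s = 4.0929
radial distance = base radius + s = 37 + 4.0929 = 41.0929

41.0929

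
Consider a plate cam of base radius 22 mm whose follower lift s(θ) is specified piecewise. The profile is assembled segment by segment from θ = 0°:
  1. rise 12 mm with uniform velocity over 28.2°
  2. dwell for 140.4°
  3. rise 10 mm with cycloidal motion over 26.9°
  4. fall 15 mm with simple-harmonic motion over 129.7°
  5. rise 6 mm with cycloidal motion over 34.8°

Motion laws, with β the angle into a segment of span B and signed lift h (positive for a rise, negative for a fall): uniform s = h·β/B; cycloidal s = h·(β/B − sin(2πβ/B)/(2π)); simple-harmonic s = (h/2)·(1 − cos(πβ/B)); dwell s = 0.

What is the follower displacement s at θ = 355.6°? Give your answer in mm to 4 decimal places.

seg 1 [0°–28.2°] uniform, h=12: full span → s += 12 → s = 12.0000
seg 2 [28.2°–168.6°] dwell: s stays 12.0000
seg 3 [168.6°–195.5°] cycloidal, h=10: full span → s += 10 → s = 22.0000
seg 4 [195.5°–325.2°] simple-harmonic, h=-15: full span → s += -15 → s = 7.0000
seg 5 [325.2°–360°] cycloidal, h=6: θ=355.6° here. β=30.4, B=34.8. 6·(0.8736 − sin(2π·0.8736)/(2π)) = 5.9227 → s = 12.9227

12.9227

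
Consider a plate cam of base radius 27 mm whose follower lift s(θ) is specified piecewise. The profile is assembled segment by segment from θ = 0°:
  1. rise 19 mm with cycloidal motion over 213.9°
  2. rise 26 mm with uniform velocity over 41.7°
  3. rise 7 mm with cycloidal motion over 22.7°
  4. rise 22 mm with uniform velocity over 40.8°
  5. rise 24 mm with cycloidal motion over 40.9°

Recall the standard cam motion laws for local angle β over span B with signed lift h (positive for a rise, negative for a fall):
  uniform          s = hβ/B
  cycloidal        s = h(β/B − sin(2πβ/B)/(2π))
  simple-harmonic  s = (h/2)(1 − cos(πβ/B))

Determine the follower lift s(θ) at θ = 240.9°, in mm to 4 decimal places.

seg 1 [0°–213.9°] cycloidal, h=19: full span → s += 19 → s = 19.0000
seg 2 [213.9°–255.6°] uniform, h=26: θ=240.9° here. β=27, B=41.7. 26·27/41.7 = 16.8345 → s = 35.8345

35.8345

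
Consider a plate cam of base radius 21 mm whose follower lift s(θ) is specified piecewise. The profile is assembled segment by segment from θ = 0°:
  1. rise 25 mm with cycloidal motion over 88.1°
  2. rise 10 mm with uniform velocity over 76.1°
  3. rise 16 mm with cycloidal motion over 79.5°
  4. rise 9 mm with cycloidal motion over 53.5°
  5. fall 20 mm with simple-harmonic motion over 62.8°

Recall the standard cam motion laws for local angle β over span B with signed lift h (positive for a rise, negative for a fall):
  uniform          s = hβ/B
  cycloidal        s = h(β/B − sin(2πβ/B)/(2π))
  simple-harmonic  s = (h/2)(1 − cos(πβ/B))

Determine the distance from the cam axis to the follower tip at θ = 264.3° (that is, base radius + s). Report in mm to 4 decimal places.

seg 1 [0°–88.1°] cycloidal, h=25: full span → s += 25 → s = 25.0000
seg 2 [88.1°–164.2°] uniform, h=10: full span → s += 10 → s = 35.0000
seg 3 [164.2°–243.7°] cycloidal, h=16: full span → s += 16 → s = 51.0000
seg 4 [243.7°–297.2°] cycloidal, h=9: θ=264.3° here. β=20.6, B=53.5. 9·(0.3850 − sin(2π·0.3850)/(2π)) = 2.5185 → s = 53.5185
radial distance = base radius + s = 21 + 53.5185 = 74.5185

74.5185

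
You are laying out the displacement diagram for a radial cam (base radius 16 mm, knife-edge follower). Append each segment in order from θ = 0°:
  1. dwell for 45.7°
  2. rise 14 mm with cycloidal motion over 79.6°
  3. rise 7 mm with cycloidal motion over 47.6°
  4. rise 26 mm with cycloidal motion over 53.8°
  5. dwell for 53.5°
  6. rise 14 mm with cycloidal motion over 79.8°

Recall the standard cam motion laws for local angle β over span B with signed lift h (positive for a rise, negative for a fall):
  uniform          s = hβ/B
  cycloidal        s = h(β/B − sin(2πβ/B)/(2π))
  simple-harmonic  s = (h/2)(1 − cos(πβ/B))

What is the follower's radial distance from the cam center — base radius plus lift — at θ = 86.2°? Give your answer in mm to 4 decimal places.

seg 1 [0°–45.7°] dwell: s stays 0.0000
seg 2 [45.7°–125.3°] cycloidal, h=14: θ=86.2° here. β=40.5, B=79.6. 14·(0.5088 − sin(2π·0.5088)/(2π)) = 7.2462 → s = 7.2462
radial distance = base radius + s = 16 + 7.2462 = 23.2462

23.2462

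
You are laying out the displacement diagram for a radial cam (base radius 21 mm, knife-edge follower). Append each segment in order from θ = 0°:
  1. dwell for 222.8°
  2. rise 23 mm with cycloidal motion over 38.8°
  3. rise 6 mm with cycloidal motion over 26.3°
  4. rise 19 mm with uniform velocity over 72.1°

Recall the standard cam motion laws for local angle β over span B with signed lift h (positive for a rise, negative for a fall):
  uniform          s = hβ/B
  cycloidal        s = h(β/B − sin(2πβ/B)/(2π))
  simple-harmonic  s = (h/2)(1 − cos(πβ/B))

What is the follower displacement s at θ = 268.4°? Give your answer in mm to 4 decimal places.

seg 1 [0°–222.8°] dwell: s stays 0.0000
seg 2 [222.8°–261.6°] cycloidal, h=23: full span → s += 23 → s = 23.0000
seg 3 [261.6°–287.9°] cycloidal, h=6: θ=268.4° here. β=6.8, B=26.3. 6·(0.2586 − sin(2π·0.2586)/(2π)) = 0.5978 → s = 23.5978

23.5978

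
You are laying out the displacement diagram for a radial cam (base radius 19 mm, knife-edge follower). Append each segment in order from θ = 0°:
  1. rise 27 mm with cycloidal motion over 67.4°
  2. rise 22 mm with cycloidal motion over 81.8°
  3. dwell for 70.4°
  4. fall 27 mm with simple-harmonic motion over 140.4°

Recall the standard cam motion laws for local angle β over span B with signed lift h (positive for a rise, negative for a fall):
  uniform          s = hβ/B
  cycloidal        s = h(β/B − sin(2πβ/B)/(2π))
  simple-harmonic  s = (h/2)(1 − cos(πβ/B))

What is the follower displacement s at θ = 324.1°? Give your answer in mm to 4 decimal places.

seg 1 [0°–67.4°] cycloidal, h=27: full span → s += 27 → s = 27.0000
seg 2 [67.4°–149.2°] cycloidal, h=22: full span → s += 22 → s = 49.0000
seg 3 [149.2°–219.6°] dwell: s stays 49.0000
seg 4 [219.6°–360°] simple-harmonic, h=-27: θ=324.1° here. β=104.5, B=140.4. -27/2·(1 − cos(π·0.7443)) = -22.8735 → s = 26.1265

26.1265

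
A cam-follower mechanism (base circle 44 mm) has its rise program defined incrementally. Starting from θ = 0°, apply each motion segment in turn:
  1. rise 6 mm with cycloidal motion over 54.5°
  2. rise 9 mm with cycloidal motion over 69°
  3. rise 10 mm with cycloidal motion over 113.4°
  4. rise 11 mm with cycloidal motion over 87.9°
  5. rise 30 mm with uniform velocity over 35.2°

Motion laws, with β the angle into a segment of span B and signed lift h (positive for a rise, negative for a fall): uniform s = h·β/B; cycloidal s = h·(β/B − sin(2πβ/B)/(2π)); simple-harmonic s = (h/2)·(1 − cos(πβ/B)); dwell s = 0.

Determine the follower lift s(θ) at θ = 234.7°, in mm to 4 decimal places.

seg 1 [0°–54.5°] cycloidal, h=6: full span → s += 6 → s = 6.0000
seg 2 [54.5°–123.5°] cycloidal, h=9: full span → s += 9 → s = 15.0000
seg 3 [123.5°–236.9°] cycloidal, h=10: θ=234.7° here. β=111.2, B=113.4. 10·(0.9806 − sin(2π·0.9806)/(2π)) = 9.9995 → s = 24.9995

24.9995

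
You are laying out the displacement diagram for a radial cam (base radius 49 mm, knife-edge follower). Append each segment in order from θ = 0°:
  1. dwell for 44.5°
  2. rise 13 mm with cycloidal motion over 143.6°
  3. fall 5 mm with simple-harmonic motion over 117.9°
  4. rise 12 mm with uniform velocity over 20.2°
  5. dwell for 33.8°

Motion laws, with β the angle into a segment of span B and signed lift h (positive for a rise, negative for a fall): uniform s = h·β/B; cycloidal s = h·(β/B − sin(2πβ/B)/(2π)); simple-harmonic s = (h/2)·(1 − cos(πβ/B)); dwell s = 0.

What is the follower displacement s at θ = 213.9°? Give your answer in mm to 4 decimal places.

seg 1 [0°–44.5°] dwell: s stays 0.0000
seg 2 [44.5°–188.1°] cycloidal, h=13: full span → s += 13 → s = 13.0000
seg 3 [188.1°–306°] simple-harmonic, h=-5: θ=213.9° here. β=25.8, B=117.9. -5/2·(1 − cos(π·0.2188)) = -0.5679 → s = 12.4321

12.4321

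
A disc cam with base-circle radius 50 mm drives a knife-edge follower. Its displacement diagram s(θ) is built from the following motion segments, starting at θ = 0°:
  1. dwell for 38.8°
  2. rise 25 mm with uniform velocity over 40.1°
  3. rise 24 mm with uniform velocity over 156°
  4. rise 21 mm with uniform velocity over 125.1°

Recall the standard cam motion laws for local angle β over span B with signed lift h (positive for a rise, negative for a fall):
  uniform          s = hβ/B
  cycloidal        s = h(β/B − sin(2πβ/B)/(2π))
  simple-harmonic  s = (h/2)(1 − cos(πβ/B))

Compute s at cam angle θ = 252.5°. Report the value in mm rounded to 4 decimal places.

seg 1 [0°–38.8°] dwell: s stays 0.0000
seg 2 [38.8°–78.9°] uniform, h=25: full span → s += 25 → s = 25.0000
seg 3 [78.9°–234.9°] uniform, h=24: full span → s += 24 → s = 49.0000
seg 4 [234.9°–360°] uniform, h=21: θ=252.5° here. β=17.6, B=125.1. 21·17.6/125.1 = 2.9544 → s = 51.9544

51.9544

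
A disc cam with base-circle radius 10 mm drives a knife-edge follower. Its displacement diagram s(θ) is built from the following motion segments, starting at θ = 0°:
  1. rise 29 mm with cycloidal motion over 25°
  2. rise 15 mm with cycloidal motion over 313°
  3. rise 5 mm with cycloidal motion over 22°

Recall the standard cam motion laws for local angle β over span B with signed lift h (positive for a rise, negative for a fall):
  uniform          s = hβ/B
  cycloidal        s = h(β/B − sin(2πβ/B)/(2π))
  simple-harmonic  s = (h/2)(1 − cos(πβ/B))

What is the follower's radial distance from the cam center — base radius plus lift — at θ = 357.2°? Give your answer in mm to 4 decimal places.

seg 1 [0°–25°] cycloidal, h=29: full span → s += 29 → s = 29.0000
seg 2 [25°–338°] cycloidal, h=15: full span → s += 15 → s = 44.0000
seg 3 [338°–360°] cycloidal, h=5: θ=357.2° here. β=19.2, B=22. 5·(0.8727 − sin(2π·0.8727)/(2π)) = 4.9343 → s = 48.9343
radial distance = base radius + s = 10 + 48.9343 = 58.9343

58.9343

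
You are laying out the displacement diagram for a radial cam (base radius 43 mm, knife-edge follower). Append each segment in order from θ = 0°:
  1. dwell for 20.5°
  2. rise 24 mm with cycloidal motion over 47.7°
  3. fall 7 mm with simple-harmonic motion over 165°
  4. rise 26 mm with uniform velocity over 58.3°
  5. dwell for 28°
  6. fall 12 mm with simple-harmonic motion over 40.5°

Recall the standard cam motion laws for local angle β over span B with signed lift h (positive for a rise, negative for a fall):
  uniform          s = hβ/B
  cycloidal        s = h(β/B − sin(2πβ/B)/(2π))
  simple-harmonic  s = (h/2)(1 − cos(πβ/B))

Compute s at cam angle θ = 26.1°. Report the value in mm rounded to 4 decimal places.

seg 1 [0°–20.5°] dwell: s stays 0.0000
seg 2 [20.5°–68.2°] cycloidal, h=24: θ=26.1° here. β=5.6, B=47.7. 24·(0.1174 − sin(2π·0.1174)/(2π)) = 0.2487 → s = 0.2487

0.2487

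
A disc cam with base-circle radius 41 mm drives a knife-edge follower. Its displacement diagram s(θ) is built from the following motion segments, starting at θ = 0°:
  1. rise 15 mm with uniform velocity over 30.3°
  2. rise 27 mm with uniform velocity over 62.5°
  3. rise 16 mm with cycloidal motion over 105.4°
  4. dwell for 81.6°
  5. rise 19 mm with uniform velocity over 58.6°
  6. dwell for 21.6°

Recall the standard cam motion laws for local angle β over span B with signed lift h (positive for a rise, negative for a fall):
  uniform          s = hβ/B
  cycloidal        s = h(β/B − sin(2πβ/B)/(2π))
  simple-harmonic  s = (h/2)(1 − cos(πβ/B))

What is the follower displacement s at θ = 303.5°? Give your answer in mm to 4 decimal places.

seg 1 [0°–30.3°] uniform, h=15: full span → s += 15 → s = 15.0000
seg 2 [30.3°–92.8°] uniform, h=27: full span → s += 27 → s = 42.0000
seg 3 [92.8°–198.2°] cycloidal, h=16: full span → s += 16 → s = 58.0000
seg 4 [198.2°–279.8°] dwell: s stays 58.0000
seg 5 [279.8°–338.4°] uniform, h=19: θ=303.5° here. β=23.7, B=58.6. 19·23.7/58.6 = 7.6843 → s = 65.6843

65.6843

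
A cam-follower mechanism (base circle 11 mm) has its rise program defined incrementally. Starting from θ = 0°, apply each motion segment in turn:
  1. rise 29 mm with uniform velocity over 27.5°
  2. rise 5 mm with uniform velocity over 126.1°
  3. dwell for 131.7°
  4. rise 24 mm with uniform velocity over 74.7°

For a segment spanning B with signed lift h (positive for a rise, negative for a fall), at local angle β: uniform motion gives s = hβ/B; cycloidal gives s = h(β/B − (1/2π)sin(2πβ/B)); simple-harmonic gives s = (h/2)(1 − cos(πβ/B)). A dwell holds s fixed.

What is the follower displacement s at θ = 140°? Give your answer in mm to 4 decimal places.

seg 1 [0°–27.5°] uniform, h=29: full span → s += 29 → s = 29.0000
seg 2 [27.5°–153.6°] uniform, h=5: θ=140° here. β=112.5, B=126.1. 5·112.5/126.1 = 4.4607 → s = 33.4607

33.4607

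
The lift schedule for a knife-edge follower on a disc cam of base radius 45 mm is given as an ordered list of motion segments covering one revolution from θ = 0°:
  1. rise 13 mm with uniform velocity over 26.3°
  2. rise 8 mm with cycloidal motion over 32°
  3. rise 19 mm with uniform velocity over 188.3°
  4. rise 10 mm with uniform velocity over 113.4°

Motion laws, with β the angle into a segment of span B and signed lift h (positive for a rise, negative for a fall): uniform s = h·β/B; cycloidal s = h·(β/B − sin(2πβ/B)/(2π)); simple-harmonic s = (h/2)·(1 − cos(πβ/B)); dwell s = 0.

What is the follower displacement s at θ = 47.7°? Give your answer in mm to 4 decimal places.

seg 1 [0°–26.3°] uniform, h=13: full span → s += 13 → s = 13.0000
seg 2 [26.3°–58.3°] cycloidal, h=8: θ=47.7° here. β=21.4, B=32. 8·(0.6688 − sin(2π·0.6688)/(2π)) = 6.4609 → s = 19.4609

19.4609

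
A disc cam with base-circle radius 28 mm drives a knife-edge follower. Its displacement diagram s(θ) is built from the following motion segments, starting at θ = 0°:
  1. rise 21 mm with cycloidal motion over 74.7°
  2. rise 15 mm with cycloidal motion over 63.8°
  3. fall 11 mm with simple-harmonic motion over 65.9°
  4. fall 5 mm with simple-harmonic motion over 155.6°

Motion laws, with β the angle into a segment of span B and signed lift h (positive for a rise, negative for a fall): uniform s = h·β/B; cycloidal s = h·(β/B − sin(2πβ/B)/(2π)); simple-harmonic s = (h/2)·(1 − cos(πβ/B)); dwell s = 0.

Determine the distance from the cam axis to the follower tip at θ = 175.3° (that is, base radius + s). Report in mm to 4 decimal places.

seg 1 [0°–74.7°] cycloidal, h=21: full span → s += 21 → s = 21.0000
seg 2 [74.7°–138.5°] cycloidal, h=15: full span → s += 15 → s = 36.0000
seg 3 [138.5°–204.4°] simple-harmonic, h=-11: θ=175.3° here. β=36.8, B=65.9. -11/2·(1 − cos(π·0.5584)) = -6.5038 → s = 29.4962
radial distance = base radius + s = 28 + 29.4962 = 57.4962

57.4962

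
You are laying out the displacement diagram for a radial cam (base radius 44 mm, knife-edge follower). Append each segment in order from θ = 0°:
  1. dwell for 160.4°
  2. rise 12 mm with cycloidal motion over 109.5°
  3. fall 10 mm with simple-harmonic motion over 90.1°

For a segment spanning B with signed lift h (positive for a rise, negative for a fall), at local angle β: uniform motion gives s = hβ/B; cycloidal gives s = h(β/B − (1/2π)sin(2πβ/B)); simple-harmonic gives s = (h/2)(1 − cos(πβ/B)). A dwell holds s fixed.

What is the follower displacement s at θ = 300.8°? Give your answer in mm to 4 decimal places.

seg 1 [0°–160.4°] dwell: s stays 0.0000
seg 2 [160.4°–269.9°] cycloidal, h=12: full span → s += 12 → s = 12.0000
seg 3 [269.9°–360°] simple-harmonic, h=-10: θ=300.8° here. β=30.9, B=90.1. -10/2·(1 − cos(π·0.3430)) = -2.6320 → s = 9.3680

9.3680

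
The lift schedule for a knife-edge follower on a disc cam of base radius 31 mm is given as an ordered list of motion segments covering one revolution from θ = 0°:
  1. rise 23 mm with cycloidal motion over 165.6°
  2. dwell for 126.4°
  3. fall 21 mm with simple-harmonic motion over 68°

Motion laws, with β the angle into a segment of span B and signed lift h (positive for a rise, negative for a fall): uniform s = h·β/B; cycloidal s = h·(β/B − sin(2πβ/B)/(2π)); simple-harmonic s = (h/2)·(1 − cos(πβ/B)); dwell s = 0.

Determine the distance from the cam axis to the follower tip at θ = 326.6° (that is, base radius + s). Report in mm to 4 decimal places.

seg 1 [0°–165.6°] cycloidal, h=23: full span → s += 23 → s = 23.0000
seg 2 [165.6°–292°] dwell: s stays 23.0000
seg 3 [292°–360°] simple-harmonic, h=-21: θ=326.6° here. β=34.6, B=68. -21/2·(1 − cos(π·0.5088)) = -10.7910 → s = 12.2090
radial distance = base radius + s = 31 + 12.2090 = 43.2090

43.2090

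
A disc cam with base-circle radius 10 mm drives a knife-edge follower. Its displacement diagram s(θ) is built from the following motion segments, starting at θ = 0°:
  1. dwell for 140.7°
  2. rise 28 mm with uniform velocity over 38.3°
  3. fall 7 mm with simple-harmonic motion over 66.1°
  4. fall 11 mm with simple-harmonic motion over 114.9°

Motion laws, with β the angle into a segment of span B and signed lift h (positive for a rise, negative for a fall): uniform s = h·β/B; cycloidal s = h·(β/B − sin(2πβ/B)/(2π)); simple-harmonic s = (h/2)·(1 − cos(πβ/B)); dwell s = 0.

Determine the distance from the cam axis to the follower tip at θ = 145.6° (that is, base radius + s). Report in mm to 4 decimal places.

seg 1 [0°–140.7°] dwell: s stays 0.0000
seg 2 [140.7°–179°] uniform, h=28: θ=145.6° here. β=4.9, B=38.3. 28·4.9/38.3 = 3.5822 → s = 3.5822
radial distance = base radius + s = 10 + 3.5822 = 13.5822

13.5822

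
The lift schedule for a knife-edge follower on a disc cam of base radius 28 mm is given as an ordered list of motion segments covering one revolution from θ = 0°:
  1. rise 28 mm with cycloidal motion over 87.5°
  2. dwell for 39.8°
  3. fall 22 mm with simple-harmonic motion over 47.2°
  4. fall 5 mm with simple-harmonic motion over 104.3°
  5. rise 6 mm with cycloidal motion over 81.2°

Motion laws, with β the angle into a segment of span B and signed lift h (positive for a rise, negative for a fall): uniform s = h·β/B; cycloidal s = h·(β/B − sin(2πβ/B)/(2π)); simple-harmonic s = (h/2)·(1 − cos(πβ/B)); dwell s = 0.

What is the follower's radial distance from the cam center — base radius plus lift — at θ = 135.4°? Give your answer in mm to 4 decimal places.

seg 1 [0°–87.5°] cycloidal, h=28: full span → s += 28 → s = 28.0000
seg 2 [87.5°–127.3°] dwell: s stays 28.0000
seg 3 [127.3°–174.5°] simple-harmonic, h=-22: θ=135.4° here. β=8.1, B=47.2. -22/2·(1 − cos(π·0.1716)) = -1.5603 → s = 26.4397
radial distance = base radius + s = 28 + 26.4397 = 54.4397

54.4397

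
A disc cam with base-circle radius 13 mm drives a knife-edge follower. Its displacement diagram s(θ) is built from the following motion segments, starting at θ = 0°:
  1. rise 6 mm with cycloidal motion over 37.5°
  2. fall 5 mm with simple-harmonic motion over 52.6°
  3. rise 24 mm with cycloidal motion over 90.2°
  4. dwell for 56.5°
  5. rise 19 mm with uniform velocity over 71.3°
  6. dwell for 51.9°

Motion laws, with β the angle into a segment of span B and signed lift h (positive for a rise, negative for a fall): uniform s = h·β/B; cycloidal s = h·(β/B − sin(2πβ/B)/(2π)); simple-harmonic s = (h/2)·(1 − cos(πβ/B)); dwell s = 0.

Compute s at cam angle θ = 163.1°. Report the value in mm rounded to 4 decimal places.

seg 1 [0°–37.5°] cycloidal, h=6: full span → s += 6 → s = 6.0000
seg 2 [37.5°–90.1°] simple-harmonic, h=-5: full span → s += -5 → s = 1.0000
seg 3 [90.1°–180.3°] cycloidal, h=24: θ=163.1° here. β=73, B=90.2. 24·(0.8093 − sin(2π·0.8093)/(2π)) = 22.9810 → s = 23.9810

23.9810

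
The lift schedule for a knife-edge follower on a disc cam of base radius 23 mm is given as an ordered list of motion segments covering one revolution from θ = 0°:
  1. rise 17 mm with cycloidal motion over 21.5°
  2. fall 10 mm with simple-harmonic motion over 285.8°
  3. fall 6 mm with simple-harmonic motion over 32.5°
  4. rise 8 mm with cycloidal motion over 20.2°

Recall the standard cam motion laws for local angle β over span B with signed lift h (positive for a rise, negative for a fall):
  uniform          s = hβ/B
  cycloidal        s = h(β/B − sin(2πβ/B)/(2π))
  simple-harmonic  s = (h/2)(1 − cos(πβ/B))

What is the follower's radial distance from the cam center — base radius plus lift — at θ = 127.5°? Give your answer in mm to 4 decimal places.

seg 1 [0°–21.5°] cycloidal, h=17: full span → s += 17 → s = 17.0000
seg 2 [21.5°–307.3°] simple-harmonic, h=-10: θ=127.5° here. β=106, B=285.8. -10/2·(1 − cos(π·0.3709)) = -3.0271 → s = 13.9729
radial distance = base radius + s = 23 + 13.9729 = 36.9729

36.9729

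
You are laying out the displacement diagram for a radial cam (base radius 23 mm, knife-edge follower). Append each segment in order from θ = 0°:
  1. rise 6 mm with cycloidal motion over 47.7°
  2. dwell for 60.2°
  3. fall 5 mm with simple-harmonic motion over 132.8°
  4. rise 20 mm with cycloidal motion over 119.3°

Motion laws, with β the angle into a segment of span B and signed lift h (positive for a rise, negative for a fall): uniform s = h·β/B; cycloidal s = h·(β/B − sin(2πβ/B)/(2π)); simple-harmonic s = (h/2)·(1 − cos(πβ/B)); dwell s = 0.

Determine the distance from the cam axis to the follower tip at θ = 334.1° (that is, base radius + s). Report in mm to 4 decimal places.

seg 1 [0°–47.7°] cycloidal, h=6: full span → s += 6 → s = 6.0000
seg 2 [47.7°–107.9°] dwell: s stays 6.0000
seg 3 [107.9°–240.7°] simple-harmonic, h=-5: full span → s += -5 → s = 1.0000
seg 4 [240.7°–360°] cycloidal, h=20: θ=334.1° here. β=93.4, B=119.3. 20·(0.7829 − sin(2π·0.7829)/(2π)) = 18.7733 → s = 19.7733
radial distance = base radius + s = 23 + 19.7733 = 42.7733

42.7733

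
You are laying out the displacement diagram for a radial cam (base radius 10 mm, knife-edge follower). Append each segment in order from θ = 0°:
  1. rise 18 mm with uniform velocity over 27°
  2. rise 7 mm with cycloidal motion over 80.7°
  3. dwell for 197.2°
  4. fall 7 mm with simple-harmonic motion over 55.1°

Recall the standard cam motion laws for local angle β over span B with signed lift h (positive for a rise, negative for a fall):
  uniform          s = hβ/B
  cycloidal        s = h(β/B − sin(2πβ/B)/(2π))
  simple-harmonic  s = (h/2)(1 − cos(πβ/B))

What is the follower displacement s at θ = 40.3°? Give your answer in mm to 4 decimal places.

seg 1 [0°–27°] uniform, h=18: full span → s += 18 → s = 18.0000
seg 2 [27°–107.7°] cycloidal, h=7: θ=40.3° here. β=13.3, B=80.7. 7·(0.1648 − sin(2π·0.1648)/(2π)) = 0.1954 → s = 18.1954

18.1954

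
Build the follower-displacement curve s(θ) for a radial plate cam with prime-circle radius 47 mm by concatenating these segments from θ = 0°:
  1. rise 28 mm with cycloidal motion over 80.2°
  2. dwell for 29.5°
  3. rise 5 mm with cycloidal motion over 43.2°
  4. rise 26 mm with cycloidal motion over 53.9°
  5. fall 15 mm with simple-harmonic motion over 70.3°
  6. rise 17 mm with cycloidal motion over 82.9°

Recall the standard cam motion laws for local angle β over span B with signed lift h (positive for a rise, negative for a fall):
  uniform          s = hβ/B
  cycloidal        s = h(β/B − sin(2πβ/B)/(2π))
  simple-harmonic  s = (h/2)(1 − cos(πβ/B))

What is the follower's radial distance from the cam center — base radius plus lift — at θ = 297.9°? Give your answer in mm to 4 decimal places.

seg 1 [0°–80.2°] cycloidal, h=28: full span → s += 28 → s = 28.0000
seg 2 [80.2°–109.7°] dwell: s stays 28.0000
seg 3 [109.7°–152.9°] cycloidal, h=5: full span → s += 5 → s = 33.0000
seg 4 [152.9°–206.8°] cycloidal, h=26: full span → s += 26 → s = 59.0000
seg 5 [206.8°–277.1°] simple-harmonic, h=-15: full span → s += -15 → s = 44.0000
seg 6 [277.1°–360°] cycloidal, h=17: θ=297.9° here. β=20.8, B=82.9. 17·(0.2509 − sin(2π·0.2509)/(2π)) = 1.5598 → s = 45.5598
radial distance = base radius + s = 47 + 45.5598 = 92.5598

92.5598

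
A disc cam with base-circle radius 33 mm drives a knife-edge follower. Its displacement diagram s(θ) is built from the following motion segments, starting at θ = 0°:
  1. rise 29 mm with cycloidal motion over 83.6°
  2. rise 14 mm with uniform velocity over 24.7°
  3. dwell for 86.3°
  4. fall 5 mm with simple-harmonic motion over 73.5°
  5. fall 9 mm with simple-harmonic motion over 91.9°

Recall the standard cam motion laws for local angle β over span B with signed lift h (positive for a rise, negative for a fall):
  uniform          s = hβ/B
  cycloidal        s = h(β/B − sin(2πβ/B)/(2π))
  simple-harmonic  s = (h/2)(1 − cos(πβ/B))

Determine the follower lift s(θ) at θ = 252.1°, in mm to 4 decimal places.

seg 1 [0°–83.6°] cycloidal, h=29: full span → s += 29 → s = 29.0000
seg 2 [83.6°–108.3°] uniform, h=14: full span → s += 14 → s = 43.0000
seg 3 [108.3°–194.6°] dwell: s stays 43.0000
seg 4 [194.6°–268.1°] simple-harmonic, h=-5: θ=252.1° here. β=57.5, B=73.5. -5/2·(1 − cos(π·0.7823)) = -4.4378 → s = 38.5622

38.5622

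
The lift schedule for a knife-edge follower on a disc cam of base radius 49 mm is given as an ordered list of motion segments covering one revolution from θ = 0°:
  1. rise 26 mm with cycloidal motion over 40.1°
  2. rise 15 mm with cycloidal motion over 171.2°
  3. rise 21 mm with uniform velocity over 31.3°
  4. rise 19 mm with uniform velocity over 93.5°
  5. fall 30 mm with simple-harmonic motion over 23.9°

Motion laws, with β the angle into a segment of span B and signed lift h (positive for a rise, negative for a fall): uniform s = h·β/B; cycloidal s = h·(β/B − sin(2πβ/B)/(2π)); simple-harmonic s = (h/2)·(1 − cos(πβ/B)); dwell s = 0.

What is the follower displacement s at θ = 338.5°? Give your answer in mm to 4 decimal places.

seg 1 [0°–40.1°] cycloidal, h=26: full span → s += 26 → s = 26.0000
seg 2 [40.1°–211.3°] cycloidal, h=15: full span → s += 15 → s = 41.0000
seg 3 [211.3°–242.6°] uniform, h=21: full span → s += 21 → s = 62.0000
seg 4 [242.6°–336.1°] uniform, h=19: full span → s += 19 → s = 81.0000
seg 5 [336.1°–360°] simple-harmonic, h=-30: θ=338.5° here. β=2.4, B=23.9. -30/2·(1 − cos(π·0.1004)) = -0.7403 → s = 80.2597

80.2597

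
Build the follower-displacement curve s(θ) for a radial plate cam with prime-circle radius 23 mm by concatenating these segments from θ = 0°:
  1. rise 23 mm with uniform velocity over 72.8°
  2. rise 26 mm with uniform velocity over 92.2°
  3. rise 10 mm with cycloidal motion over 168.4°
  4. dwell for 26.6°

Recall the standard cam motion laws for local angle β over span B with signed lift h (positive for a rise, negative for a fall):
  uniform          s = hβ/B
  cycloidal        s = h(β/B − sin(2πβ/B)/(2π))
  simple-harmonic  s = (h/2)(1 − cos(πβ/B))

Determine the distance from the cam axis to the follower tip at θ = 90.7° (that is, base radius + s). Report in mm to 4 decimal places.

seg 1 [0°–72.8°] uniform, h=23: full span → s += 23 → s = 23.0000
seg 2 [72.8°–165°] uniform, h=26: θ=90.7° here. β=17.9, B=92.2. 26·17.9/92.2 = 5.0477 → s = 28.0477
radial distance = base radius + s = 23 + 28.0477 = 51.0477

51.0477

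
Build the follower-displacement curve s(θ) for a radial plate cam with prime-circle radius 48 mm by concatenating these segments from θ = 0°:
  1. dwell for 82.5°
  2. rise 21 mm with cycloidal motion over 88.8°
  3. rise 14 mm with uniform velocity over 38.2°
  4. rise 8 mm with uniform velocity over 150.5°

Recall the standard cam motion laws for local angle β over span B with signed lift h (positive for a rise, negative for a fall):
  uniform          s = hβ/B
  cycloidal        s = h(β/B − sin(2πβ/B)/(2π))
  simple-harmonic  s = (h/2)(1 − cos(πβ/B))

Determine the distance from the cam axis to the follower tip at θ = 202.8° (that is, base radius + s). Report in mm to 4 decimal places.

seg 1 [0°–82.5°] dwell: s stays 0.0000
seg 2 [82.5°–171.3°] cycloidal, h=21: full span → s += 21 → s = 21.0000
seg 3 [171.3°–209.5°] uniform, h=14: θ=202.8° here. β=31.5, B=38.2. 14·31.5/38.2 = 11.5445 → s = 32.5445
radial distance = base radius + s = 48 + 32.5445 = 80.5445

80.5445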